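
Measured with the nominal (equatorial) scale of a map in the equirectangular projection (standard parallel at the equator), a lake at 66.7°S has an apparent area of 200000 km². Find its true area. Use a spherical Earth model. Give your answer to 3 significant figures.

79100 km²

For the equirectangular projection with φ₀ = 0 (plate carrée), h = 1 along meridians and k = sec φ along parallels.
Areal scale = h·k = 1 × sec φ; at 66.7°, h = 1.000, k = 2.528, so h·k = 2.528.
True area = apparent / (areal scale) = 200000 / 2.528 ≈ 79100 km².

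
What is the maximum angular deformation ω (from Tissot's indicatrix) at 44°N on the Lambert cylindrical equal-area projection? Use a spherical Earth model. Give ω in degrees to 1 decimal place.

37.1°

The Lambert cylindrical equal-area projection is the cylindrical equal-area projection with its standard parallel at the equator (φ₀ = 0). For cylindrical equal-area with standard parallel φ₀, h = cos φ / cos φ₀ and k = cos φ₀ / cos φ, so h·k = 1.
At 44°: h = 0.7193, k = 1.390; principal scales a = 1.390, b = 0.7193.
sin(ω/2) = (a − b)/(a + b) = 0.6708/2.110 = 0.3180, so ω = 2 arcsin(0.3180) ≈ 37.1°.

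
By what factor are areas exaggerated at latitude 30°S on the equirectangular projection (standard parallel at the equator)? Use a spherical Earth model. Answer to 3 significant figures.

1.15

Plate carrée maps x = Rλ, y = Rφ. The meridian scale is h = 1 and the parallel scale is k = 1/cos φ = sec φ.
Areal scale = h·k = 1 × sec φ; at 30°, h = 1.000, k = 1.155, so h·k = 1.155.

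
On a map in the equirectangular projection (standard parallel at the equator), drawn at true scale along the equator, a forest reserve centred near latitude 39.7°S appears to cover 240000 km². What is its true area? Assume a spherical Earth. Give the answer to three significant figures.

185000 km²

In the plate carrée (x = Rλ, y = Rφ), meridians are true-scale (h = 1) and parallels are stretched by k = sec φ.
Areal scale = h·k = 1 × sec φ; at 39.7°, h = 1.000, k = 1.300, so h·k = 1.300.
True area = apparent / (areal scale) = 240000 / 1.300 ≈ 185000 km².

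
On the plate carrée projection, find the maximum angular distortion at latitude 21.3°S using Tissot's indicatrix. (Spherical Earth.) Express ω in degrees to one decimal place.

4.1°

Plate carrée maps x = Rλ, y = Rφ. The meridian scale is h = 1 and the parallel scale is k = 1/cos φ = sec φ.
At 21.3°: h = 1.000, k = 1.073; principal scales a = 1.073, b = 1.000.
sin(ω/2) = (a − b)/(a + b) = 0.07332/2.073 = 0.03536, so ω = 2 arcsin(0.03536) ≈ 4.1°.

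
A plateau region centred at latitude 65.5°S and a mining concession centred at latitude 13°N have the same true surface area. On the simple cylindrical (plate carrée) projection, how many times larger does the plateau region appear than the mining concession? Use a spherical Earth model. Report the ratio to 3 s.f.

For the equirectangular projection with φ₀ = 0 (plate carrée), h = 1 along meridians and k = sec φ along parallels.
Areal scale at 65.5°: h·k = 1.000 × 2.411 = 2.411.
Areal scale at 13°: h·k = 1.000 × 1.026 = 1.026.
Ratio = 2.411/1.026 ≈ 2.35.

2.35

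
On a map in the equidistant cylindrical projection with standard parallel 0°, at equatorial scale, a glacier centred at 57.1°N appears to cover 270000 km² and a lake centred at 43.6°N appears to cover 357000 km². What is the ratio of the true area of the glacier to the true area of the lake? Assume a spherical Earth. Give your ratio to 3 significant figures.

0.567

Plate carrée has h = 1 and k = sec φ, giving areal scale sec φ; true area = (apparent area) · cos φ.
True area of glacier: 270000 × cos(57.1°) = 270000 × 0.5432 = 146700 km².
True area of lake: 357000 × cos(43.6°) = 357000 × 0.7242 = 258500 km².
Ratio = 146700 / 258500 ≈ 0.567.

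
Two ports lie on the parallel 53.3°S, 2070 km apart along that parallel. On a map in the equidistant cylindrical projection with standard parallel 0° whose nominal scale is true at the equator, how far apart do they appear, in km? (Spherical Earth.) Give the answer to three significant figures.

3460 km

Plate carrée maps x = Rλ, y = Rφ. The meridian scale is h = 1 and the parallel scale is k = 1/cos φ = sec φ.
Along the parallel, k = sec 53.3° = 1/0.5976 = 1.673.
Map distance = 2070 × 1.673 ≈ 3460 km.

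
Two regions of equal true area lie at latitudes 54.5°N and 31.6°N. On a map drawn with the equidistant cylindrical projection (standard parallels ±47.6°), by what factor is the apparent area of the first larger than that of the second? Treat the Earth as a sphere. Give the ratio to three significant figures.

1.47

The equidistant cylindrical projection with φ₀ = 47.6° has h = 1 (meridians true) and k = cos φ₀ / cos φ along parallels.
Areal scale at 54.5°: h·k = 1.000 × 1.161 = 1.161.
Areal scale at 31.6°: h·k = 1.000 × 0.7917 = 0.7917.
Ratio = 1.161/0.7917 ≈ 1.47.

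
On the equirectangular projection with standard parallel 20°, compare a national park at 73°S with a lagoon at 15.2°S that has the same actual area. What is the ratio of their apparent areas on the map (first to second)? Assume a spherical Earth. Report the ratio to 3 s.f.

In the equirectangular projection with standard parallel φ₀ = 20° (x = Rλ cos φ₀, y = Rφ), meridians are true-scale (h = 1) and the parallel scale is k = cos φ₀ / cos φ.
Areal scale at 73°: h·k = 1.000 × 3.214 = 3.214.
Areal scale at 15.2°: h·k = 1.000 × 0.9738 = 0.9738.
Ratio = 3.214/0.9738 ≈ 3.30.

3.30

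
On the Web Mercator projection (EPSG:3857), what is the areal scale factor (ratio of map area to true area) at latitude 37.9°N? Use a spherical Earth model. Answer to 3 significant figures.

1.61

Mercator is conformal, so the point scale is isotropic: h = k = sec φ = 1/cos φ.
Areal scale = k² = sec²φ = 1/cos²(37.9°) = 1/0.7891² = 1.606.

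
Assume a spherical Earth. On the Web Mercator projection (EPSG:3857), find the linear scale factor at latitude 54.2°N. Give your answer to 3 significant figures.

1.71

Mercator is conformal, so the point scale is isotropic: h = k = sec φ = 1/cos φ.
k = 1/cos 54.2° = 1/0.5850 = 1.710.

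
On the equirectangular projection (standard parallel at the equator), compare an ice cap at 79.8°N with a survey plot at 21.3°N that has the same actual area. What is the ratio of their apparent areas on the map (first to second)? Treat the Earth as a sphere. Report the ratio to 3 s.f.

In the plate carrée (x = Rλ, y = Rφ), meridians are true-scale (h = 1) and parallels are stretched by k = sec φ.
Areal scale at 79.8°: h·k = 1.000 × 5.647 = 5.647.
Areal scale at 21.3°: h·k = 1.000 × 1.073 = 1.073.
Ratio = 5.647/1.073 ≈ 5.26.

5.26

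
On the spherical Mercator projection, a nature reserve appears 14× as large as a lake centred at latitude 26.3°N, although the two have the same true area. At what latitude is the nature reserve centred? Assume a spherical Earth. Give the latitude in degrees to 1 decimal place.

On Mercator, (apparent₁)/(apparent₂) = sec²φ₁ / sec²φ₂ when true areas are equal.
cos²φ₂ / cos²φ₁ = 14  ⇒  cos φ₁ = cos 26.3° / √14 = 0.8965/3.742 = 0.2396.
φ₁ = arccos(0.2396) ≈ 76.1°.

76.1°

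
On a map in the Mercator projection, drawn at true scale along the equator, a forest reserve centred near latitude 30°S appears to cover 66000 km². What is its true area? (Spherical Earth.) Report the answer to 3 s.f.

49500 km²

For Mercator, h = k = sec φ (a conformal cylindrical projection has a single point scale, 1/cos φ).
Areal scale = k² = sec²φ = 1/cos²(30°) = 1/0.8660² = 1.333.
True area = apparent / (areal scale) = 66000 / 1.333 ≈ 49500 km².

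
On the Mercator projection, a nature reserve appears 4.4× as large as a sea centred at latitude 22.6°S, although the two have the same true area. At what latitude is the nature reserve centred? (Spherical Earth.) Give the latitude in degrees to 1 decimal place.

On Mercator, (apparent₁)/(apparent₂) = sec²φ₁ / sec²φ₂ when true areas are equal.
cos²φ₂ / cos²φ₁ = 4.4  ⇒  cos φ₁ = cos 22.6° / √4.4 = 0.9232/2.098 = 0.4401.
φ₁ = arccos(0.4401) ≈ 63.9°.

63.9°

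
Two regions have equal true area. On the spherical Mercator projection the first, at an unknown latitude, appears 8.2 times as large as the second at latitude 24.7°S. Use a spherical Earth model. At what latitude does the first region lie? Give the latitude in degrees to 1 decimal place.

For equal true areas on Mercator, apparent areas scale as sec²φ, so the ratio is cos²φ₂ / cos²φ₁.
cos²φ₂ / cos²φ₁ = 8.2  ⇒  cos φ₁ = cos 24.7° / √8.2 = 0.9085/2.864 = 0.3173.
φ₁ = arccos(0.3173) ≈ 71.5°.

71.5°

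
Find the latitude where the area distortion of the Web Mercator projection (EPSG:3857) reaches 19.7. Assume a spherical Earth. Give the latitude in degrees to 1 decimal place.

77.0°

Mercator areal scale is sec²φ.
sec²φ = 19.7  ⇒  cos²φ = 0.05076  ⇒  cos φ = 0.2253.
φ = arccos(0.2253) ≈ 77.0°.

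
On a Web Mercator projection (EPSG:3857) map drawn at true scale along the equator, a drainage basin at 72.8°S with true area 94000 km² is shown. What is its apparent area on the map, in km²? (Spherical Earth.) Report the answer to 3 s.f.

1070000 km²

Mercator is conformal, so the point scale is isotropic: h = k = sec φ = 1/cos φ.
Areal scale = k² = sec²φ = 1/cos²(72.8°) = 1/0.2957² = 11.44.
Apparent area = 94000 × 11.44 ≈ 1070000 km².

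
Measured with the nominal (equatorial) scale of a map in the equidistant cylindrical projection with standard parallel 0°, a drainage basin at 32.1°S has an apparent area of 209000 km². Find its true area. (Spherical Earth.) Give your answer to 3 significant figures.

177000 km²

Plate carrée maps x = Rλ, y = Rφ. The meridian scale is h = 1 and the parallel scale is k = 1/cos φ = sec φ.
Areal scale = h·k = 1 × sec φ; at 32.1°, h = 1.000, k = 1.180, so h·k = 1.180.
True area = apparent / (areal scale) = 209000 / 1.180 ≈ 177000 km².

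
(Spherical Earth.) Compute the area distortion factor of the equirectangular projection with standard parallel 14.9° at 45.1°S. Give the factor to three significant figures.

The equidistant cylindrical projection with φ₀ = 14.9° has h = 1 (meridians true) and k = cos φ₀ / cos φ along parallels.
Areal scale = h·k = 1 × cos φ₀ / cos φ; at 45.1°, h = 1.000, k = 1.369, so h·k = 1.369.

1.37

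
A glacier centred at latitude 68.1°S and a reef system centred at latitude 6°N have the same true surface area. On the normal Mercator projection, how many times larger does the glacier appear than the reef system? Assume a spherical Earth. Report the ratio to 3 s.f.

Mercator areal scale is sec²φ.
At 68.1°: sec²(68.1°) = 1/0.3730² = 7.188.
At 6°: sec²(6°) = 1/0.9945² = 1.011.
Ratio = 7.188/1.011 = cos²(6°)/cos²(68.1°) ≈ 7.11.

7.11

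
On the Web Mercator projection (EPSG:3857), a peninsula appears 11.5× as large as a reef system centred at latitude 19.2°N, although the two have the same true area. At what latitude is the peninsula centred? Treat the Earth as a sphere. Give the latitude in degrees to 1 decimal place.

73.8°

On Mercator, (apparent₁)/(apparent₂) = sec²φ₁ / sec²φ₂ when true areas are equal.
cos²φ₂ / cos²φ₁ = 11.5  ⇒  cos φ₁ = cos 19.2° / √11.5 = 0.9444/3.391 = 0.2785.
φ₁ = arccos(0.2785) ≈ 73.8°.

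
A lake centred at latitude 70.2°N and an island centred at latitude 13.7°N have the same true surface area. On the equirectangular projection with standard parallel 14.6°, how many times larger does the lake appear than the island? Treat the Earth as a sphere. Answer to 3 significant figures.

2.87

In the equirectangular projection with standard parallel φ₀ = 14.6° (x = Rλ cos φ₀, y = Rφ), meridians are true-scale (h = 1) and the parallel scale is k = cos φ₀ / cos φ.
Areal scale at 70.2°: h·k = 1.000 × 2.857 = 2.857.
Areal scale at 13.7°: h·k = 1.000 × 0.9960 = 0.9960.
Ratio = 2.857/0.9960 ≈ 2.87.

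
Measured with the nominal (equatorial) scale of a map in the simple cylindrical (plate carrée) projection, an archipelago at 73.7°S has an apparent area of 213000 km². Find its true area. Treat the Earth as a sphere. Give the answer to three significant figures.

For the equirectangular projection with φ₀ = 0 (plate carrée), h = 1 along meridians and k = sec φ along parallels.
Areal scale = h·k = 1 × sec φ; at 73.7°, h = 1.000, k = 3.563, so h·k = 3.563.
True area = apparent / (areal scale) = 213000 / 3.563 ≈ 59800 km².

59800 km²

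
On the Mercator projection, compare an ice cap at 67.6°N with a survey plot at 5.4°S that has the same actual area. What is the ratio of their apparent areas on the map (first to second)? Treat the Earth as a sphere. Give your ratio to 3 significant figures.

6.83

Mercator areal scale is sec²φ.
At 67.6°: sec²(67.6°) = 1/0.3811² = 6.886.
At 5.4°: sec²(5.4°) = 1/0.9956² = 1.009.
Ratio = 6.886/1.009 = cos²(5.4°)/cos²(67.6°) ≈ 6.83.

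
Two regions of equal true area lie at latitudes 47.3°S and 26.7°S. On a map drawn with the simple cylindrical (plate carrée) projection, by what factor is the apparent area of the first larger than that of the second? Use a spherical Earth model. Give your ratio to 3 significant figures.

For the equirectangular projection with φ₀ = 0 (plate carrée), h = 1 along meridians and k = sec φ along parallels.
Areal scale at 47.3°: h·k = 1.000 × 1.475 = 1.475.
Areal scale at 26.7°: h·k = 1.000 × 1.119 = 1.119.
Ratio = 1.475/1.119 ≈ 1.32.

1.32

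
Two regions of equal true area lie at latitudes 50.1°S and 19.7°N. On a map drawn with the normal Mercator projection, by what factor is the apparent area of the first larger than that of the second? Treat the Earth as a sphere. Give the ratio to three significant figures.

Mercator areal scale is sec²φ.
At 50.1°: sec²(50.1°) = 1/0.6414² = 2.430.
At 19.7°: sec²(19.7°) = 1/0.9415² = 1.128.
Ratio = 2.430/1.128 = cos²(19.7°)/cos²(50.1°) ≈ 2.15.

2.15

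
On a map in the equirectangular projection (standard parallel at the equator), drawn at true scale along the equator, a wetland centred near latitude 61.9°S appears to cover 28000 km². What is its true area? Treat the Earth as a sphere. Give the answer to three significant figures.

13200 km²

Plate carrée maps x = Rλ, y = Rφ. The meridian scale is h = 1 and the parallel scale is k = 1/cos φ = sec φ.
Areal scale = h·k = 1 × sec φ; at 61.9°, h = 1.000, k = 2.123, so h·k = 2.123.
True area = apparent / (areal scale) = 28000 / 2.123 ≈ 13200 km².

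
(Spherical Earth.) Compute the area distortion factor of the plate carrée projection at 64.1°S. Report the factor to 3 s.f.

2.29

For the equirectangular projection with φ₀ = 0 (plate carrée), h = 1 along meridians and k = sec φ along parallels.
Areal scale = h·k = 1 × sec φ; at 64.1°, h = 1.000, k = 2.289, so h·k = 2.289.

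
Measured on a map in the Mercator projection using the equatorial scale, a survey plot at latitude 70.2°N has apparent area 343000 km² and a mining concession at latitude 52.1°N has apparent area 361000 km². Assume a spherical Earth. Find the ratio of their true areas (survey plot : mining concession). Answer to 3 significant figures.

On Mercator the areal scale is sec²φ, so true area = apparent × cos²φ.
True area of survey plot: 343000 × cos²(70.2°) = 343000 × 0.1147 = 39360 km².
True area of mining concession: 361000 × cos²(52.1°) = 361000 × 0.3773 = 136200 km².
Ratio = 39360 / 136200 ≈ 0.289.

0.289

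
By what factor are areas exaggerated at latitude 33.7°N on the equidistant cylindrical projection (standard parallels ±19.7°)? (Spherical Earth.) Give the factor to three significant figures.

1.13

The equidistant cylindrical projection with φ₀ = 19.7° has h = 1 (meridians true) and k = cos φ₀ / cos φ along parallels.
Areal scale = h·k = 1 × cos φ₀ / cos φ; at 33.7°, h = 1.000, k = 1.132, so h·k = 1.132.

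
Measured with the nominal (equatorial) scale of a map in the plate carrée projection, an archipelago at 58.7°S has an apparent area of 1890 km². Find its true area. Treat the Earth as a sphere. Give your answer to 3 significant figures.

982 km²

For the equirectangular projection with φ₀ = 0 (plate carrée), h = 1 along meridians and k = sec φ along parallels.
Areal scale = h·k = 1 × sec φ; at 58.7°, h = 1.000, k = 1.925, so h·k = 1.925.
True area = apparent / (areal scale) = 1890 / 1.925 ≈ 982 km².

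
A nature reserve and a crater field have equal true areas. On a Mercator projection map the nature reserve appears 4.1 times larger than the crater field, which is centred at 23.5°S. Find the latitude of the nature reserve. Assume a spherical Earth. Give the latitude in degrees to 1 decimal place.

63.1°

For equal true areas on Mercator, apparent areas scale as sec²φ, so the ratio is cos²φ₂ / cos²φ₁.
cos²φ₂ / cos²φ₁ = 4.1  ⇒  cos φ₁ = cos 23.5° / √4.1 = 0.9171/2.025 = 0.4529.
φ₁ = arccos(0.4529) ≈ 63.1°.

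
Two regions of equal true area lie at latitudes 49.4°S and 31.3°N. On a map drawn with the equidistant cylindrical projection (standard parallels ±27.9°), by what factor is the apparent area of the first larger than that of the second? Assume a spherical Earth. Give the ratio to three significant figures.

1.31

The equidistant cylindrical projection with φ₀ = 27.9° has h = 1 (meridians true) and k = cos φ₀ / cos φ along parallels.
Areal scale at 49.4°: h·k = 1.000 × 1.358 = 1.358.
Areal scale at 31.3°: h·k = 1.000 × 1.034 = 1.034.
Ratio = 1.358/1.034 ≈ 1.31.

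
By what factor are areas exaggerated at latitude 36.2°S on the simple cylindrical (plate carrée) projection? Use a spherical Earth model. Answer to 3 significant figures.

1.24

In the plate carrée (x = Rλ, y = Rφ), meridians are true-scale (h = 1) and parallels are stretched by k = sec φ.
Areal scale = h·k = 1 × sec φ; at 36.2°, h = 1.000, k = 1.239, so h·k = 1.239.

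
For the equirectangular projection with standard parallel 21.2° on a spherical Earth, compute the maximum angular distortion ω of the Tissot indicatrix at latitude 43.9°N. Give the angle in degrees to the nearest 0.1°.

14.7°

In the equirectangular projection with standard parallel φ₀ = 21.2° (x = Rλ cos φ₀, y = Rφ), meridians are true-scale (h = 1) and the parallel scale is k = cos φ₀ / cos φ.
At 43.9°: h = 1.000, k = 1.294; principal scales a = 1.294, b = 1.000.
sin(ω/2) = (a − b)/(a + b) = 0.2939/2.294 = 0.1281, so ω = 2 arcsin(0.1281) ≈ 14.7°.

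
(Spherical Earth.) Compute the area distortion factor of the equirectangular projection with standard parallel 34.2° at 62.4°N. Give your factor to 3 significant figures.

The equidistant cylindrical projection with φ₀ = 34.2° has h = 1 (meridians true) and k = cos φ₀ / cos φ along parallels.
Areal scale = h·k = 1 × cos φ₀ / cos φ; at 62.4°, h = 1.000, k = 1.785, so h·k = 1.785.

1.79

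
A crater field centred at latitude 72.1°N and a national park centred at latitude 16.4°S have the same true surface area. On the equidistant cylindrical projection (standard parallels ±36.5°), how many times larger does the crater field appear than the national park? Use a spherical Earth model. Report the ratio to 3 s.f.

3.12

With standard parallel φ₀ = 36.5°, the equirectangular projection gives x = Rλ cos φ₀, y = Rφ, so h = 1 and k = cos 36.5° / cos φ.
Areal scale at 72.1°: h·k = 1.000 × 2.615 = 2.615.
Areal scale at 16.4°: h·k = 1.000 × 0.8379 = 0.8379.
Ratio = 2.615/0.8379 ≈ 3.12.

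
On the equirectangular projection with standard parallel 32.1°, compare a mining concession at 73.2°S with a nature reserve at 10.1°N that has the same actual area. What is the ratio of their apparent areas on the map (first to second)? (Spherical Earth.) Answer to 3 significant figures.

3.41

With standard parallel φ₀ = 32.1°, the equirectangular projection gives x = Rλ cos φ₀, y = Rφ, so h = 1 and k = cos 32.1° / cos φ.
Areal scale at 73.2°: h·k = 1.000 × 2.931 = 2.931.
Areal scale at 10.1°: h·k = 1.000 × 0.8605 = 0.8605.
Ratio = 2.931/0.8605 ≈ 3.41.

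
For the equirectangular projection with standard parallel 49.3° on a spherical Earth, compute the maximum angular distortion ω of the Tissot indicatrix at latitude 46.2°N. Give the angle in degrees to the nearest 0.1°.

3.4°

In the equirectangular projection with standard parallel φ₀ = 49.3° (x = Rλ cos φ₀, y = Rφ), meridians are true-scale (h = 1) and the parallel scale is k = cos φ₀ / cos φ.
At 46.2°: h = 1.000, k = 0.9421; principal scales a = 1.000, b = 0.9421.
sin(ω/2) = (a − b)/(a + b) = 0.05786/1.942 = 0.02979, so ω = 2 arcsin(0.02979) ≈ 3.4°.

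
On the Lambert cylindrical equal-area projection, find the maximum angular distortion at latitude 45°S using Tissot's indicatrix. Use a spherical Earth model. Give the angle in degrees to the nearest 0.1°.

38.9°

The Lambert cylindrical equal-area projection is the cylindrical equal-area projection with its standard parallel at the equator (φ₀ = 0). Cylindrical equal-area (φ₀ = 0°): h = cos φ / cos 0° along meridians, k = cos 0° / cos φ along parallels; h·k = 1.
At 45°: h = 0.7071, k = 1.414; principal scales a = 1.414, b = 0.7071.
sin(ω/2) = (a − b)/(a + b) = 0.7071/2.121 = 0.3333, so ω = 2 arcsin(0.3333) ≈ 38.9°.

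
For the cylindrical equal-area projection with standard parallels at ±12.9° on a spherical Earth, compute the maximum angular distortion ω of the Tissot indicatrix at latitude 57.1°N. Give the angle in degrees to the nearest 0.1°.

63.5°

A cylindrical equal-area projection with standard parallel φ₀ has meridian scale h = cos φ / cos φ₀ and parallel scale k = cos φ₀ / cos φ (so areas are preserved, h·k = 1).
At 57.1°: h = 0.5572, k = 1.795; principal scales a = 1.795, b = 0.5572.
sin(ω/2) = (a − b)/(a + b) = 1.237/2.352 = 0.5261, so ω = 2 arcsin(0.5261) ≈ 63.5°.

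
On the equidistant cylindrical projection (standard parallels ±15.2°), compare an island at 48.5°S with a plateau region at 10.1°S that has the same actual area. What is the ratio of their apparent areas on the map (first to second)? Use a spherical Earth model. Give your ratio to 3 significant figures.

1.49

In the equirectangular projection with standard parallel φ₀ = 15.2° (x = Rλ cos φ₀, y = Rφ), meridians are true-scale (h = 1) and the parallel scale is k = cos φ₀ / cos φ.
Areal scale at 48.5°: h·k = 1.000 × 1.456 = 1.456.
Areal scale at 10.1°: h·k = 1.000 × 0.9802 = 0.9802.
Ratio = 1.456/0.9802 ≈ 1.49.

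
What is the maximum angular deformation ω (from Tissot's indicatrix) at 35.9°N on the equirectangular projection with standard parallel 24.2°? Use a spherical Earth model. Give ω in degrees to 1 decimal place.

With standard parallel φ₀ = 24.2°, the equirectangular projection gives x = Rλ cos φ₀, y = Rφ, so h = 1 and k = cos 24.2° / cos φ.
At 35.9°: h = 1.000, k = 1.126; principal scales a = 1.126, b = 1.000.
sin(ω/2) = (a − b)/(a + b) = 0.1260/2.126 = 0.05927, so ω = 2 arcsin(0.05927) ≈ 6.8°.

6.8°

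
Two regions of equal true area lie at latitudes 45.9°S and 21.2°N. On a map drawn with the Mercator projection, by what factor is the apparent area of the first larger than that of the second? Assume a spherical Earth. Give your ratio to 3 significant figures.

Mercator areal scale is sec²φ.
At 45.9°: sec²(45.9°) = 1/0.6959² = 2.065.
At 21.2°: sec²(21.2°) = 1/0.9323² = 1.150.
Ratio = 2.065/1.150 = cos²(21.2°)/cos²(45.9°) ≈ 1.79.

1.79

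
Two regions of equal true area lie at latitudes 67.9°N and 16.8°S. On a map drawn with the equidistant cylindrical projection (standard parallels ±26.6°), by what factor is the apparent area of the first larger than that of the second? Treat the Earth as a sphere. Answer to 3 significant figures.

2.54

With standard parallel φ₀ = 26.6°, the equirectangular projection gives x = Rλ cos φ₀, y = Rφ, so h = 1 and k = cos 26.6° / cos φ.
Areal scale at 67.9°: h·k = 1.000 × 2.377 = 2.377.
Areal scale at 16.8°: h·k = 1.000 × 0.9340 = 0.9340.
Ratio = 2.377/0.9340 ≈ 2.54.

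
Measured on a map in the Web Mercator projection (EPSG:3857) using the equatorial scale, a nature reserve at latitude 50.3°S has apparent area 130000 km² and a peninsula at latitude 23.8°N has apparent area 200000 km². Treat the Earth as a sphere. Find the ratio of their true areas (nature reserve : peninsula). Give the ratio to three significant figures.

Mercator's areal exaggeration is sec²φ; hence true area = (apparent area) · cos²φ.
True area of nature reserve: 130000 × cos²(50.3°) = 130000 × 0.4080 = 53040 km².
True area of peninsula: 200000 × cos²(23.8°) = 200000 × 0.8372 = 167400 km².
Ratio = 53040 / 167400 ≈ 0.317.

0.317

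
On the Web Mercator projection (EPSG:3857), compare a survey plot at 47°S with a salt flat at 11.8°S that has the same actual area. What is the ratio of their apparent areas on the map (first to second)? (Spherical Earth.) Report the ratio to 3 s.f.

Mercator areal scale is sec²φ.
At 47°: sec²(47°) = 1/0.6820² = 2.150.
At 11.8°: sec²(11.8°) = 1/0.9789² = 1.044.
Ratio = 2.150/1.044 = cos²(11.8°)/cos²(47°) ≈ 2.06.

2.06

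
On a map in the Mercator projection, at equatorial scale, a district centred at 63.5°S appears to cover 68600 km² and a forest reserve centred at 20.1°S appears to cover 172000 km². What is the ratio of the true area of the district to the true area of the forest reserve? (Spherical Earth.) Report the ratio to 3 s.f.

0.0900

Mercator's areal exaggeration is sec²φ; hence true area = (apparent area) · cos²φ.
True area of district: 68600 × cos²(63.5°) = 68600 × 0.1991 = 13660 km².
True area of forest reserve: 172000 × cos²(20.1°) = 172000 × 0.8819 = 151700 km².
Ratio = 13660 / 151700 ≈ 0.0900.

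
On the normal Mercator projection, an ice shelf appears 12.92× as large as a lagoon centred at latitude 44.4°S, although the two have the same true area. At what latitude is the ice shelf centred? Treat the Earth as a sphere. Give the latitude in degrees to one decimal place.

78.5°

On Mercator, (apparent₁)/(apparent₂) = sec²φ₁ / sec²φ₂ when true areas are equal.
cos²φ₂ / cos²φ₁ = 12.92  ⇒  cos φ₁ = cos 44.4° / √12.92 = 0.7145/3.594 = 0.1988.
φ₁ = arccos(0.1988) ≈ 78.5°.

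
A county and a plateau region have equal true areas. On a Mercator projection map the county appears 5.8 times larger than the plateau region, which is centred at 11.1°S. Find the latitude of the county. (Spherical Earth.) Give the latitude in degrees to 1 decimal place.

66.0°

On Mercator, (apparent₁)/(apparent₂) = sec²φ₁ / sec²φ₂ when true areas are equal.
cos²φ₂ / cos²φ₁ = 5.8  ⇒  cos φ₁ = cos 11.1° / √5.8 = 0.9813/2.408 = 0.4075.
φ₁ = arccos(0.4075) ≈ 66.0°.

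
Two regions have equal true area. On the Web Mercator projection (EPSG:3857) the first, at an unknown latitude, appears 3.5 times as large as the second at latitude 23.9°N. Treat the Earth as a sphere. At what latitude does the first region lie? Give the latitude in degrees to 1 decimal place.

60.7°

On Mercator, (apparent₁)/(apparent₂) = sec²φ₁ / sec²φ₂ when true areas are equal.
cos²φ₂ / cos²φ₁ = 3.5  ⇒  cos φ₁ = cos 23.9° / √3.5 = 0.9143/1.871 = 0.4887.
φ₁ = arccos(0.4887) ≈ 60.7°.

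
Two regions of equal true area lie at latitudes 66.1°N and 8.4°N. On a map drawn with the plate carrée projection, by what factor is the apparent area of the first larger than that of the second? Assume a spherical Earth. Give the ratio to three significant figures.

Plate carrée maps x = Rλ, y = Rφ. The meridian scale is h = 1 and the parallel scale is k = 1/cos φ = sec φ.
Areal scale at 66.1°: h·k = 1.000 × 2.468 = 2.468.
Areal scale at 8.4°: h·k = 1.000 × 1.011 = 1.011.
Ratio = 2.468/1.011 ≈ 2.44.

2.44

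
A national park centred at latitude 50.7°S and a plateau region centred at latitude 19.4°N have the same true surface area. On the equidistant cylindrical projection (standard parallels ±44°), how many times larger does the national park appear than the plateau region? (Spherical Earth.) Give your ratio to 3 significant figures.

1.49

The equidistant cylindrical projection with φ₀ = 44° has h = 1 (meridians true) and k = cos φ₀ / cos φ along parallels.
Areal scale at 50.7°: h·k = 1.000 × 1.136 = 1.136.
Areal scale at 19.4°: h·k = 1.000 × 0.7626 = 0.7626.
Ratio = 1.136/0.7626 ≈ 1.49.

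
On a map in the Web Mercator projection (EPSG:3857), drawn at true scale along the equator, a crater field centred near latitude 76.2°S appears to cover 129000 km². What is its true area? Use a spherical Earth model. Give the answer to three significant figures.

7340 km²

The Mercator projection is conformal; its linear scale factor is the same in every direction and equals sec φ = 1/cos φ.
Areal scale = k² = sec²φ = 1/cos²(76.2°) = 1/0.2385² = 17.58.
True area = apparent / (areal scale) = 129000 / 17.58 ≈ 7340 km².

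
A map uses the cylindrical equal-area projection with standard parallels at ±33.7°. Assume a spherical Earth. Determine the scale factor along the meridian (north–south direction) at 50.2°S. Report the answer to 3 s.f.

0.769

For cylindrical equal-area with standard parallel φ₀, h = cos φ / cos φ₀ and k = cos φ₀ / cos φ, so h·k = 1.
h = cos 50.2° / cos 33.7° = 0.6401/0.8320 = 0.7694.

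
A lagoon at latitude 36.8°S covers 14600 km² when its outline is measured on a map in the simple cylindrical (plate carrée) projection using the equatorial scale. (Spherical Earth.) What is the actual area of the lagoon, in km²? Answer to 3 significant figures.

11700 km²

Plate carrée maps x = Rλ, y = Rφ. The meridian scale is h = 1 and the parallel scale is k = 1/cos φ = sec φ.
Areal scale = h·k = 1 × sec φ; at 36.8°, h = 1.000, k = 1.249, so h·k = 1.249.
True area = apparent / (areal scale) = 14600 / 1.249 ≈ 11700 km².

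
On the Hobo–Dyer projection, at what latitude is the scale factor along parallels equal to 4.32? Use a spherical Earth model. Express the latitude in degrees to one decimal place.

The Hobo–Dyer projection is cylindrical equal-area with φ₀ = 37.5°. Cylindrical equal-area (φ₀ = 37.5°): h = cos φ / cos 37.5° along meridians, k = cos 37.5° / cos φ along parallels; h·k = 1.
k = cos φ₀ / cos φ = 4.32  ⇒  cos φ = cos 37.5° / 4.32 = 0.1836.
φ = arccos(0.1836) ≈ 79.4°.

79.4°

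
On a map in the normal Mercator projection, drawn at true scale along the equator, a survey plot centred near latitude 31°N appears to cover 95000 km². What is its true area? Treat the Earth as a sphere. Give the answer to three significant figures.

69800 km²

Mercator is conformal, so the point scale is isotropic: h = k = sec φ = 1/cos φ.
Areal scale = k² = sec²φ = 1/cos²(31°) = 1/0.8572² = 1.361.
True area = apparent / (areal scale) = 95000 / 1.361 ≈ 69800 km².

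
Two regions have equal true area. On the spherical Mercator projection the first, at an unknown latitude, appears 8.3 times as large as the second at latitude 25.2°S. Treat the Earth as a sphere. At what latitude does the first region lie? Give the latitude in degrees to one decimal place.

71.7°

For equal true areas on Mercator, apparent areas scale as sec²φ, so the ratio is cos²φ₂ / cos²φ₁.
cos²φ₂ / cos²φ₁ = 8.3  ⇒  cos φ₁ = cos 25.2° / √8.3 = 0.9048/2.881 = 0.3141.
φ₁ = arccos(0.3141) ≈ 71.7°.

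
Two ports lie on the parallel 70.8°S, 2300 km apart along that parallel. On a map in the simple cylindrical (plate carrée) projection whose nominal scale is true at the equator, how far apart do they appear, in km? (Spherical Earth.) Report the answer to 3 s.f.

6990 km

Plate carrée maps x = Rλ, y = Rφ. The meridian scale is h = 1 and the parallel scale is k = 1/cos φ = sec φ.
Along the parallel, k = sec 70.8° = 1/0.3289 = 3.041.
Map distance = 2300 × 3.041 ≈ 6990 km.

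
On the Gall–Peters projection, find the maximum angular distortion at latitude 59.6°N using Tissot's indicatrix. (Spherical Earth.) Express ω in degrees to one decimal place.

Gall–Peters is a cylindrical equal-area projection with standard parallels at ±45°. Cylindrical equal-area (φ₀ = 45°): h = cos φ / cos 45° along meridians, k = cos 45° / cos φ along parallels; h·k = 1.
At 59.6°: h = 0.7156, k = 1.397; principal scales a = 1.397, b = 0.7156.
sin(ω/2) = (a − b)/(a + b) = 0.6817/2.113 = 0.3226, so ω = 2 arcsin(0.3226) ≈ 37.6°.

37.6°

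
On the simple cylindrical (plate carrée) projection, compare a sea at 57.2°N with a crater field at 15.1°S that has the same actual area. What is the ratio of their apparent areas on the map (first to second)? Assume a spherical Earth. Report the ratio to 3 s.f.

Plate carrée maps x = Rλ, y = Rφ. The meridian scale is h = 1 and the parallel scale is k = 1/cos φ = sec φ.
Areal scale at 57.2°: h·k = 1.000 × 1.846 = 1.846.
Areal scale at 15.1°: h·k = 1.000 × 1.036 = 1.036.
Ratio = 1.846/1.036 ≈ 1.78.

1.78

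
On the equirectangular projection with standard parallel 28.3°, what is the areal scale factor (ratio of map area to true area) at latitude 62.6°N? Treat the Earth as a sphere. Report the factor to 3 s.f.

1.91

With standard parallel φ₀ = 28.3°, the equirectangular projection gives x = Rλ cos φ₀, y = Rφ, so h = 1 and k = cos 28.3° / cos φ.
Areal scale = h·k = 1 × cos φ₀ / cos φ; at 62.6°, h = 1.000, k = 1.913, so h·k = 1.913.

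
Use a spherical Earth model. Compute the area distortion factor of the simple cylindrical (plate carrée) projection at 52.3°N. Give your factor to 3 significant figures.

For the equirectangular projection with φ₀ = 0 (plate carrée), h = 1 along meridians and k = sec φ along parallels.
Areal scale = h·k = 1 × sec φ; at 52.3°, h = 1.000, k = 1.635, so h·k = 1.635.

1.64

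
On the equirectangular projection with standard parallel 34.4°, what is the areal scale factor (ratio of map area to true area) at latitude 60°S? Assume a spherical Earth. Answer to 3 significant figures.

In the equirectangular projection with standard parallel φ₀ = 34.4° (x = Rλ cos φ₀, y = Rφ), meridians are true-scale (h = 1) and the parallel scale is k = cos φ₀ / cos φ.
Areal scale = h·k = 1 × cos φ₀ / cos φ; at 60°, h = 1.000, k = 1.650, so h·k = 1.650.

1.65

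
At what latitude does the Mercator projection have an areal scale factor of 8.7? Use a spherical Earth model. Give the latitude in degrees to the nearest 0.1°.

Mercator areal scale is sec²φ.
sec²φ = 8.7  ⇒  cos²φ = 0.1149  ⇒  cos φ = 0.3390.
φ = arccos(0.3390) ≈ 70.2°.

70.2°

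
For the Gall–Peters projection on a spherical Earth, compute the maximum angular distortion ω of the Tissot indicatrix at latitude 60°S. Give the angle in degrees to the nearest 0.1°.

38.9°

The Gall–Peters projection is cylindrical equal-area with φ₀ = 45°. A cylindrical equal-area projection with standard parallel φ₀ has meridian scale h = cos φ / cos φ₀ and parallel scale k = cos φ₀ / cos φ (so areas are preserved, h·k = 1).
At 60°: h = 0.7071, k = 1.414; principal scales a = 1.414, b = 0.7071.
sin(ω/2) = (a − b)/(a + b) = 0.7071/2.121 = 0.3333, so ω = 2 arcsin(0.3333) ≈ 38.9°.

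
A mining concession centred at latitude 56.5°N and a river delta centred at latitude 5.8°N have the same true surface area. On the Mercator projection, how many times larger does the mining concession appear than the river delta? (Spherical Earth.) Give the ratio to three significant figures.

3.25

Mercator areal scale is sec²φ.
At 56.5°: sec²(56.5°) = 1/0.5519² = 3.283.
At 5.8°: sec²(5.8°) = 1/0.9949² = 1.010.
Ratio = 3.283/1.010 = cos²(5.8°)/cos²(56.5°) ≈ 3.25.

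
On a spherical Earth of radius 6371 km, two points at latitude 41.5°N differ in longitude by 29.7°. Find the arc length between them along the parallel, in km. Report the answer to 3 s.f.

Arc length along a parallel = R cos φ · Δλ (with Δλ in radians).
= 6371 × cos 41.5° × (29.7° × π/180) = 6371 × 0.7490 × 0.5184 ≈ 2470 km.

2470 km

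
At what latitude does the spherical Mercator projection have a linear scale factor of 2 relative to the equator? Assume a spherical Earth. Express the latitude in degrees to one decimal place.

Mercator scale is k = sec φ = 1/cos φ.
1/cos φ = 2  ⇒  cos φ = 0.5000  ⇒  φ = arccos(0.5000) ≈ 60.0°.

60.0°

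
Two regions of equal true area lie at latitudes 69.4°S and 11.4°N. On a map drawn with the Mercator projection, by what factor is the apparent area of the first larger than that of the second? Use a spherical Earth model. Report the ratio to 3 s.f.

Mercator is conformal with k = sec φ, so areal scale = k² = sec²φ.
At 69.4°: sec²(69.4°) = 1/0.3518² = 8.078.
At 11.4°: sec²(11.4°) = 1/0.9803² = 1.041.
Ratio = 8.078/1.041 = cos²(11.4°)/cos²(69.4°) ≈ 7.76.

7.76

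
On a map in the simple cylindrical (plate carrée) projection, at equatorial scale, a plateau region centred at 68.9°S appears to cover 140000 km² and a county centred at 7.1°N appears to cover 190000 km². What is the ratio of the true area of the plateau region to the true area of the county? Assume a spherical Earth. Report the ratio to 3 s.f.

Plate carrée has h = 1 and k = sec φ, giving areal scale sec φ; true area = (apparent area) · cos φ.
True area of plateau region: 140000 × cos(68.9°) = 140000 × 0.3600 = 50400 km².
True area of county: 190000 × cos(7.1°) = 190000 × 0.9923 = 188500 km².
Ratio = 50400 / 188500 ≈ 0.267.

0.267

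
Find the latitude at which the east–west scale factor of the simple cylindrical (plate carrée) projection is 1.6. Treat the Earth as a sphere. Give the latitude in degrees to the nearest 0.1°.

51.3°

Plate carrée: h = 1, k = sec φ along parallels.
sec φ = 1.6  ⇒  cos φ = 0.6250  ⇒  φ ≈ 51.3°.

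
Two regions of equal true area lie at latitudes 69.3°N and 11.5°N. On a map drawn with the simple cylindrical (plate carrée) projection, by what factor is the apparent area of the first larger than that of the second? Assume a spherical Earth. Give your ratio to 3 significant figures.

Plate carrée maps x = Rλ, y = Rφ. The meridian scale is h = 1 and the parallel scale is k = 1/cos φ = sec φ.
Areal scale at 69.3°: h·k = 1.000 × 2.829 = 2.829.
Areal scale at 11.5°: h·k = 1.000 × 1.020 = 1.020.
Ratio = 2.829/1.020 ≈ 2.77.

2.77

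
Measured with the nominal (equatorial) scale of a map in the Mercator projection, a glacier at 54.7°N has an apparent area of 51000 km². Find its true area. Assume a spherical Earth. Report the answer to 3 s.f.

Mercator is conformal, so the point scale is isotropic: h = k = sec φ = 1/cos φ.
Areal scale = k² = sec²φ = 1/cos²(54.7°) = 1/0.5779² = 2.995.
True area = apparent / (areal scale) = 51000 / 2.995 ≈ 17000 km².

17000 km²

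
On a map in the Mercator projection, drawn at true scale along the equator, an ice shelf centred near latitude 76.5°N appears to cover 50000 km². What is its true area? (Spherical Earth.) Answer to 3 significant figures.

2720 km²

The Mercator projection is conformal; its linear scale factor is the same in every direction and equals sec φ = 1/cos φ.
Areal scale = k² = sec²φ = 1/cos²(76.5°) = 1/0.2334² = 18.35.
True area = apparent / (areal scale) = 50000 / 18.35 ≈ 2720 km².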